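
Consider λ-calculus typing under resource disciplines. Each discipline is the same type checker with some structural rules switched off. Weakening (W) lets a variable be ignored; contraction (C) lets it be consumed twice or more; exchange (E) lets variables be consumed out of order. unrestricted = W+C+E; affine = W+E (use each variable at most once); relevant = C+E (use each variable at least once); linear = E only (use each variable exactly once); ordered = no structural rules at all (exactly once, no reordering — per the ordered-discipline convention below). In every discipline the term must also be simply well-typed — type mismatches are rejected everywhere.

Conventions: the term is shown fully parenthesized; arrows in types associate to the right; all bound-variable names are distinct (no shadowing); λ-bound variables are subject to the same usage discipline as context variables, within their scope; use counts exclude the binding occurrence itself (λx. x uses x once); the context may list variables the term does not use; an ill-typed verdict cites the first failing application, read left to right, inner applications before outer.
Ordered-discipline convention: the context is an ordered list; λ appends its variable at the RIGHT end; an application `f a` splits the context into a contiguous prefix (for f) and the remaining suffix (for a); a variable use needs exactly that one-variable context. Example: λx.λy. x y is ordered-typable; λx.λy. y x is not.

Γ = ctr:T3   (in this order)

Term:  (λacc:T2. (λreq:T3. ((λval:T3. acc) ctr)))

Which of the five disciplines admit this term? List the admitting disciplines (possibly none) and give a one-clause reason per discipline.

admitting disciplines: affine, unrestricted
usage: ctr: 1; acc [bound]: 1; req [bound]: 0; val [bound]: 0
uses in reading order: acc, ctr
typing: well-typed — term : T2 → T3 → T2
ordered: ✗ — req, val left unused
linear: ✗ — req, val left unused
affine: ✓ — no duplicate uses among ctr, acc, req, val
relevant: ✗ — req, val left unused
unrestricted: ✓ — well-typed at T2 → T3 → T2; no restrictions here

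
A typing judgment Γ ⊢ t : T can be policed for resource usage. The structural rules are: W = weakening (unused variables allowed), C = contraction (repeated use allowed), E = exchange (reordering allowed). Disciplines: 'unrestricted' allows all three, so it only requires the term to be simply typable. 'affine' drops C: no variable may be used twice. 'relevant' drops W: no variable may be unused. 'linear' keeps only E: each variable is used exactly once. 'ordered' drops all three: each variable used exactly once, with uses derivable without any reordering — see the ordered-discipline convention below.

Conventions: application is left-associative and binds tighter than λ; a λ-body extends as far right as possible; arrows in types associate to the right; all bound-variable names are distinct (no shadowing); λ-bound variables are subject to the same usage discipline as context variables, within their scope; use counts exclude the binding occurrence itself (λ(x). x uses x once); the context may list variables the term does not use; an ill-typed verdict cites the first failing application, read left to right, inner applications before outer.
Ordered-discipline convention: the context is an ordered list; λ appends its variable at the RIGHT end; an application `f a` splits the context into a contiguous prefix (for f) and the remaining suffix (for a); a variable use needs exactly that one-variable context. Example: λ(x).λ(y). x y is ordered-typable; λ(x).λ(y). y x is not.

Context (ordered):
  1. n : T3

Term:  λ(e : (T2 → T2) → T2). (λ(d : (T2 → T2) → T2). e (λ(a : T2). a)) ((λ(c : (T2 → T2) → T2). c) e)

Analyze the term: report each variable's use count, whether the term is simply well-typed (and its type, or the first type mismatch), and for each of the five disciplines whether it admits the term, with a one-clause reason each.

variable uses: n: 0, e [bound]: 2, d [bound]: 0, a [bound]: 1, c [bound]: 1
use order (left to right): e, a, c, e
typing: well-typed — term : ((T2 → T2) → T2) → T2
ordered: ✗, needs contraction — e ×2; needs weakening: n, d unused
linear: ✗, needs contraction — e ×2; needs weakening: n, d unused
affine: ✗, needs contraction — e ×2
relevant: ✗, needs weakening: n, d unused
unrestricted: ✓, typability at ((T2 → T2) → T2) → T2 is all that's needed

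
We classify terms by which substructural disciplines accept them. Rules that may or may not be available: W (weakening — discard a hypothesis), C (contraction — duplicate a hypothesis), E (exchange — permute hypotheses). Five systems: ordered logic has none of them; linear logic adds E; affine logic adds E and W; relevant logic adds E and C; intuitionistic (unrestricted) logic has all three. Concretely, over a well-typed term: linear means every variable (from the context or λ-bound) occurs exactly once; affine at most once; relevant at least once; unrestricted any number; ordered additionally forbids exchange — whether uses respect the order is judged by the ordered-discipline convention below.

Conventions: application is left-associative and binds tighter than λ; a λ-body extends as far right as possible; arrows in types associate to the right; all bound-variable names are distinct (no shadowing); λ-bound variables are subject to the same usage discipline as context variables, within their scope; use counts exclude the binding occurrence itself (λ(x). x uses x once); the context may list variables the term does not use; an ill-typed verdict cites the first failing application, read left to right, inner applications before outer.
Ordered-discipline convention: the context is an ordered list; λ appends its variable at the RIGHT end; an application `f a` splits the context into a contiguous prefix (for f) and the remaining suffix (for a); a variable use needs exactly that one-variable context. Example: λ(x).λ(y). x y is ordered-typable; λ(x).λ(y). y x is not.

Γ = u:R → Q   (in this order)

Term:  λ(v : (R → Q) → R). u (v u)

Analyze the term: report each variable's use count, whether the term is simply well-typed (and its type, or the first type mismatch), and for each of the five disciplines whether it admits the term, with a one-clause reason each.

usage: u ×2, v (bound) ×1
order of uses: u, v, u
typing: the term checks, with type ((R → Q) → R) → Q
ordered: ✗, needs contraction — u ×2
linear: ✗, needs contraction — u ×2
affine: ✗, needs contraction — u ×2
relevant: ✓, at least one use each (u, v)
unrestricted: ✓, simply typable at ((R → Q) → R) → Q; W, C, E all held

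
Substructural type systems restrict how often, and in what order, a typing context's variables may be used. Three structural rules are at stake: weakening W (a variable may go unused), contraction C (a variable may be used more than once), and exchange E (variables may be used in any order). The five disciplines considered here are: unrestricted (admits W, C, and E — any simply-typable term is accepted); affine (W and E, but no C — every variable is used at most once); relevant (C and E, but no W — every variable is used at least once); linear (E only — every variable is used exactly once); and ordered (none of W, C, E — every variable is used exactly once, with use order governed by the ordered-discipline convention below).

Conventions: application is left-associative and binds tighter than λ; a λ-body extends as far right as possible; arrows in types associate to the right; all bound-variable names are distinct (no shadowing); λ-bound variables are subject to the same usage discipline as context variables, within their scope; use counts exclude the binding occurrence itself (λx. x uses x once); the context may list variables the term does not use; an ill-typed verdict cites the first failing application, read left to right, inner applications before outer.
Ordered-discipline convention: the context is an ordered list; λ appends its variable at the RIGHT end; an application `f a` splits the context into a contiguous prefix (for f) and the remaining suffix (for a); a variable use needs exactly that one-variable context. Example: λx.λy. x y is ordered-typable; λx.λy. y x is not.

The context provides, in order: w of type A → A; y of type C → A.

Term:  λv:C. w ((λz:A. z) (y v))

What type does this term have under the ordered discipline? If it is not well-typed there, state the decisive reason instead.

term : C → A
variable uses: w=1; y=1; v [bound]=1; z [bound]=1
order of uses: w, z, y, v
typing: the term checks, with type C → A
per-discipline verdicts: ordered ✓ · linear ✓ · affine ✓ · relevant ✓ · unrestricted ✓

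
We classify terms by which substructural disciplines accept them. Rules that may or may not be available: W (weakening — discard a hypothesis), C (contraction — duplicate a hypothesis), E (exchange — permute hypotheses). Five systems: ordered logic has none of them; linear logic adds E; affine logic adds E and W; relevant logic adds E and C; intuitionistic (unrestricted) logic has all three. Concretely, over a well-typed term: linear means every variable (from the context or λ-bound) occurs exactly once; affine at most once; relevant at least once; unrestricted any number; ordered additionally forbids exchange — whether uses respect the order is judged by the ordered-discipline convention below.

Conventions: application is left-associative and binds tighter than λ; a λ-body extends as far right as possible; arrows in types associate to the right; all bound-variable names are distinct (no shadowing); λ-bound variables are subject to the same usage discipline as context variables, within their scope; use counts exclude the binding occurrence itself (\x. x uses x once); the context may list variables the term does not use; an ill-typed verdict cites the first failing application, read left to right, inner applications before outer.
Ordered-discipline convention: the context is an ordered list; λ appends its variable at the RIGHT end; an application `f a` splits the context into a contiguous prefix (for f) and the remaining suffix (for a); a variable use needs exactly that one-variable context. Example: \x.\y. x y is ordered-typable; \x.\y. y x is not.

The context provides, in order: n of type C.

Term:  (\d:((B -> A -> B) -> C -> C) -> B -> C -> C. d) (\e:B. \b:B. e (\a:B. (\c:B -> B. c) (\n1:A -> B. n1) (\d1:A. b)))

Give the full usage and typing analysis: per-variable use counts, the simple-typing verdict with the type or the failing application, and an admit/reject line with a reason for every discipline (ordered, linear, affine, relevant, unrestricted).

usage: n: 0; d [bound]: 1; e [bound]: 1; b [bound]: 1; a [bound]: 0; c [bound]: 1; n1 [bound]: 1; d1 [bound]: 0
uses in reading order: d, e, c, n1, b
typing: ill-typed: a function awaiting B -> B gets (A -> B) -> A -> B
ordered ✗ (fails simple typing)
linear ✗ (a type mismatch blocks all five)
affine ✗ (the type mismatch rejects it)
relevant ✗ (not simply typable)
unrestricted ✗ (fails simple typing)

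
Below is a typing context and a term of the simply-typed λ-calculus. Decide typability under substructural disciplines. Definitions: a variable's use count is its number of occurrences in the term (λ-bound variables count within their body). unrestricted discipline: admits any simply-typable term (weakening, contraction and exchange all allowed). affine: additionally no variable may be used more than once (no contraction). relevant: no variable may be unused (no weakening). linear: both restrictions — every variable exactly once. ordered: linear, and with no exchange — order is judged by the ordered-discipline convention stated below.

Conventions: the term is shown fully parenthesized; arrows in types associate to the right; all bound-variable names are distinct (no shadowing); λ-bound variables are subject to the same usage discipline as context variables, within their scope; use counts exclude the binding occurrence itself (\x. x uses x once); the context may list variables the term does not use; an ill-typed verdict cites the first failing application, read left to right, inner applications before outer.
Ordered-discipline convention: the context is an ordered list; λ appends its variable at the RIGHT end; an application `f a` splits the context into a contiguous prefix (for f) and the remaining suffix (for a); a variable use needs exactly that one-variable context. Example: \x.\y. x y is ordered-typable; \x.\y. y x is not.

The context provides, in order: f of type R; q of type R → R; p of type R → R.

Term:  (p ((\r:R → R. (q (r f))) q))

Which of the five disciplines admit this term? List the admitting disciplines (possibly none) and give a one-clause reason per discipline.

admitting disciplines: relevant, unrestricted
use counts: f ×1, q ×2, p ×1, r (λ-bound) ×1
order of uses: p, q, r, f, q
typing: well-typed at R
ordered: ✗, q ×2 used more than once (contraction)
linear: ✗, q ×2 used more than once (contraction)
affine: ✗, q ×2 used more than once (contraction)
relevant: ✓, f, q, p, r: all used, weakening unneeded
unrestricted: ✓, simply typable at R; W, C, E all held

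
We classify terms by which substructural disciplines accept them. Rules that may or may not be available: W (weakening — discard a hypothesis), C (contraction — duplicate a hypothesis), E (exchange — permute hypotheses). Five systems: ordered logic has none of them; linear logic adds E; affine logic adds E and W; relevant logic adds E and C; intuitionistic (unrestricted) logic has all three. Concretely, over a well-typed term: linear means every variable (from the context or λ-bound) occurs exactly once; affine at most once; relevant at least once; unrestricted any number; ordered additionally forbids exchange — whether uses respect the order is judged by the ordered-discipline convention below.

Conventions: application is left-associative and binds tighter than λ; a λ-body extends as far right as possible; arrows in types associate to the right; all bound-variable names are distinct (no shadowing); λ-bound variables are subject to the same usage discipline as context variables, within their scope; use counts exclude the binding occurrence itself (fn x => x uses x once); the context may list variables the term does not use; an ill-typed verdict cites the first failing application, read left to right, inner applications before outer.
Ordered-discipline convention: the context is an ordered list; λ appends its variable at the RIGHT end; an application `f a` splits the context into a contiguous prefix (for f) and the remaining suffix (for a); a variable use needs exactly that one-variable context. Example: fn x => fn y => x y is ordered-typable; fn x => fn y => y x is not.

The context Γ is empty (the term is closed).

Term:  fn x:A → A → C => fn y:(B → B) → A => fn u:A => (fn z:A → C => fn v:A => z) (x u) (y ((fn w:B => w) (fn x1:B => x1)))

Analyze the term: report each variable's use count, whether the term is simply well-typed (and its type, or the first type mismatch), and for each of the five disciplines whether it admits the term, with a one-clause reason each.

counts: x (λ-bound): 1, y (λ-bound): 1, u (λ-bound): 1, z (λ-bound): 1, v (λ-bound): 0, w (λ-bound): 1, x1 (λ-bound): 1
order of uses: z, x, u, y, w, x1
typing: ill-typed: a function awaiting B gets B → B
ordered ✗ (a type mismatch blocks all five)
linear ✗ (the type mismatch rejects it)
affine ✗ (not simply typable)
relevant ✗ (fails simple typing)
unrestricted ✗ (a type mismatch blocks all five)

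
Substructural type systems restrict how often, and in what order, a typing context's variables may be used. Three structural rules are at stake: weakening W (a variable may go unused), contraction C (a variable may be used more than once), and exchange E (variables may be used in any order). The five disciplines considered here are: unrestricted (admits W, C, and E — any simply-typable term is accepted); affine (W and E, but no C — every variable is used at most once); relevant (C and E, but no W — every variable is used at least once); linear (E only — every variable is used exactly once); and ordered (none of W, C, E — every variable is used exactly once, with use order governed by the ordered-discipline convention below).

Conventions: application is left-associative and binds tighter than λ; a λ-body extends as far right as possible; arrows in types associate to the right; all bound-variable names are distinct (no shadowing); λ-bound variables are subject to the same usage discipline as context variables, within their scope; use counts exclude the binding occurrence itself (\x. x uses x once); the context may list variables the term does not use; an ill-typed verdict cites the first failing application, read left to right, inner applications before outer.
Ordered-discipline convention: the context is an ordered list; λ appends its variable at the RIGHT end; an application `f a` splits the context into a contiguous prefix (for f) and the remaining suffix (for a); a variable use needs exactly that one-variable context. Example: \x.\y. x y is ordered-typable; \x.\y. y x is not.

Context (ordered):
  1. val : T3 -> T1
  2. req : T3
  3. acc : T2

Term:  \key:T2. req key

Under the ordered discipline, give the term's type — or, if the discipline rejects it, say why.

not well-typed under ordered — not simply typable
usage: val: 0×; req: 1×; acc: 0×; key (bound): 1×
use order (left to right): req, key
typing: ill-typed: can't apply a value of type T3
all disciplines: ordered ✗; linear ✗; affine ✗; relevant ✗; unrestricted ✗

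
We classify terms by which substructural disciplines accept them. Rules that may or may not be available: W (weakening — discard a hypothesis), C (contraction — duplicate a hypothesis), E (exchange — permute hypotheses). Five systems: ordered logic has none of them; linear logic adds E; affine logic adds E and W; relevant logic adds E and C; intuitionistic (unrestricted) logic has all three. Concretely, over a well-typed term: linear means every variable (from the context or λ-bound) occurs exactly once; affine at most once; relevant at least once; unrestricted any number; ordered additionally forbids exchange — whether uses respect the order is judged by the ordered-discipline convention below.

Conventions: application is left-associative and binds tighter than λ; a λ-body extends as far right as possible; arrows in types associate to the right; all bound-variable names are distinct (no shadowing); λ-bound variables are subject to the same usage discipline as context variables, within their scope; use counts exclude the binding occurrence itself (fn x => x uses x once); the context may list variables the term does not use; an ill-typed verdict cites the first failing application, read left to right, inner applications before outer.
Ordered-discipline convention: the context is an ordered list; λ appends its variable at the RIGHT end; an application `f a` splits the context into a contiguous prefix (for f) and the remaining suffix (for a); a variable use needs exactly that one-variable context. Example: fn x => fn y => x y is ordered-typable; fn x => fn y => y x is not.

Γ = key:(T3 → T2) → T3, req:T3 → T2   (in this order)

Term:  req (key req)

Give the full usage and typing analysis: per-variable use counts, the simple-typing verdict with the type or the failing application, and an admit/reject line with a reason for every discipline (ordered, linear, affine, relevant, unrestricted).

use counts: key ×1, req ×2
uses in reading order: req, key, req
typing: well-typed at T2
ordered: ✗, uses contraction: req ×2
linear: ✗, uses contraction: req ×2
affine: ✗, uses contraction: req ×2
relevant: ✓, every one of key, req appears
unrestricted: ✓, simply typable at T2; W, C, E all held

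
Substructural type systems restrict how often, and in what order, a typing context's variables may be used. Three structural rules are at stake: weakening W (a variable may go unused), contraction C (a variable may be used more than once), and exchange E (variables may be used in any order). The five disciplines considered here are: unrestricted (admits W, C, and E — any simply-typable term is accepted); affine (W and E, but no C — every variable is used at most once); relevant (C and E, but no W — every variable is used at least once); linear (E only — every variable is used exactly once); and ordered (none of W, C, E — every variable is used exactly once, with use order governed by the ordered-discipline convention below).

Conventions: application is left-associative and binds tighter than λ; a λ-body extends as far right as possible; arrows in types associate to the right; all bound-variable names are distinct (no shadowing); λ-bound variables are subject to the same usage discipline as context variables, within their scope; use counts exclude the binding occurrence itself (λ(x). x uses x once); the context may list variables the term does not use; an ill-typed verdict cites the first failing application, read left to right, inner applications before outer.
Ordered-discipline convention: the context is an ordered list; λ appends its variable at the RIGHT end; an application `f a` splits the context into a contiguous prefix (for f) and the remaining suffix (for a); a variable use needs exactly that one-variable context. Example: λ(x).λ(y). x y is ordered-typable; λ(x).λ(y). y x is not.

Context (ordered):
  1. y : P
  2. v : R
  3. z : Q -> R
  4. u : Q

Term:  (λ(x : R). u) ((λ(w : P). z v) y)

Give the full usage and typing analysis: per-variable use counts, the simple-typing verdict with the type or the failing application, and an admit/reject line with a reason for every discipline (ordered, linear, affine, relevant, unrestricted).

usage: y: 1, v: 1, z: 1, u: 1, x [bound]: 0, w [bound]: 0
use order (left to right): u, z, v, y
typing: ill-typed: an argument R mismatches the expected Q
ordered ✗ (not simply typable)
linear ✗ (fails simple typing)
affine ✗ (a type mismatch blocks all five)
relevant ✗ (the type mismatch rejects it)
unrestricted ✗ (not simply typable)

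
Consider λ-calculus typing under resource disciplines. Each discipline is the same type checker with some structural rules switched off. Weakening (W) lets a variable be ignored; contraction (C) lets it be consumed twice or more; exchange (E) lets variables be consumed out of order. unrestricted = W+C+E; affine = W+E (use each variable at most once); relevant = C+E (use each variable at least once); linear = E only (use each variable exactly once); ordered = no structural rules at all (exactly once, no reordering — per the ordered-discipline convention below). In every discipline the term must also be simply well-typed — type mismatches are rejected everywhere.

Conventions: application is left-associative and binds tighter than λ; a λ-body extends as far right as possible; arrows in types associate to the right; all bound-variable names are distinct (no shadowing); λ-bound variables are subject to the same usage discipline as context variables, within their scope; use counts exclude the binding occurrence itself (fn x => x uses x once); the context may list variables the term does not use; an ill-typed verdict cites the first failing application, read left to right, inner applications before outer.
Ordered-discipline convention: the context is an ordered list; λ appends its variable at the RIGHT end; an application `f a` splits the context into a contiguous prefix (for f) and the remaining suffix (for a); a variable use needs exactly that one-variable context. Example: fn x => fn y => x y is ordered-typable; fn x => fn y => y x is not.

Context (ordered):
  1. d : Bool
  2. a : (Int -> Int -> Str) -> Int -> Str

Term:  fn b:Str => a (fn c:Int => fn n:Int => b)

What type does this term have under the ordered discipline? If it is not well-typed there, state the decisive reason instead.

not well-typed under ordered — unused: d, c, n — weakening required
variable uses: d=0, a=1, b [bound]=1, c [bound]=0, n [bound]=0
left-to-right use order: a, b
typing: well-typed at Str -> Int -> Str
all disciplines: ordered ✗ | linear ✗ | affine ✓ | relevant ✗ | unrestricted ✓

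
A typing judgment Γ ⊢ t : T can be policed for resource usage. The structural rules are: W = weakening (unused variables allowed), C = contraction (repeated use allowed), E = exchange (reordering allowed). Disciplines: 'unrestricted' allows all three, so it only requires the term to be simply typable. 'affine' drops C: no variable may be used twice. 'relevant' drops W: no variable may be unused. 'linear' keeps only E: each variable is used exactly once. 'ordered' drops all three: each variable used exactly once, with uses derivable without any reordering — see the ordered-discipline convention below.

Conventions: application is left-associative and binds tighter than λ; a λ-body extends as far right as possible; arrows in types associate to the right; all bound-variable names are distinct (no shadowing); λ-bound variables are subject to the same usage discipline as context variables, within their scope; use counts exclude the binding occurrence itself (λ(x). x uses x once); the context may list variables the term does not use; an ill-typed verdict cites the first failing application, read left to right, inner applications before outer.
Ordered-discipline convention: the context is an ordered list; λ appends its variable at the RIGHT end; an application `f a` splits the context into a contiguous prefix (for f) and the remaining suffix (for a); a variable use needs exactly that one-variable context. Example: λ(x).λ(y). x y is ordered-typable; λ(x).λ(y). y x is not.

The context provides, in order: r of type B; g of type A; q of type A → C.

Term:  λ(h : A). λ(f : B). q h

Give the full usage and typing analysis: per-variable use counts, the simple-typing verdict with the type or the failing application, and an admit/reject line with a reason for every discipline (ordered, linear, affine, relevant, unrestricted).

usage: r: 0×; g: 0×; q: 1×; h (λ-bound): 1×; f (λ-bound): 0×
use order (left to right): q, h
typing: well-typed — term : A → B → C
ordered: ✗ — r, g, f never used (weakening)
linear: ✗ — r, g, f never used (weakening)
affine: ✓ — no duplicate uses among r, g, q, h, f
relevant: ✗ — r, g, f never used (weakening)
unrestricted: ✓ — well-typed at A → B → C; no restrictions here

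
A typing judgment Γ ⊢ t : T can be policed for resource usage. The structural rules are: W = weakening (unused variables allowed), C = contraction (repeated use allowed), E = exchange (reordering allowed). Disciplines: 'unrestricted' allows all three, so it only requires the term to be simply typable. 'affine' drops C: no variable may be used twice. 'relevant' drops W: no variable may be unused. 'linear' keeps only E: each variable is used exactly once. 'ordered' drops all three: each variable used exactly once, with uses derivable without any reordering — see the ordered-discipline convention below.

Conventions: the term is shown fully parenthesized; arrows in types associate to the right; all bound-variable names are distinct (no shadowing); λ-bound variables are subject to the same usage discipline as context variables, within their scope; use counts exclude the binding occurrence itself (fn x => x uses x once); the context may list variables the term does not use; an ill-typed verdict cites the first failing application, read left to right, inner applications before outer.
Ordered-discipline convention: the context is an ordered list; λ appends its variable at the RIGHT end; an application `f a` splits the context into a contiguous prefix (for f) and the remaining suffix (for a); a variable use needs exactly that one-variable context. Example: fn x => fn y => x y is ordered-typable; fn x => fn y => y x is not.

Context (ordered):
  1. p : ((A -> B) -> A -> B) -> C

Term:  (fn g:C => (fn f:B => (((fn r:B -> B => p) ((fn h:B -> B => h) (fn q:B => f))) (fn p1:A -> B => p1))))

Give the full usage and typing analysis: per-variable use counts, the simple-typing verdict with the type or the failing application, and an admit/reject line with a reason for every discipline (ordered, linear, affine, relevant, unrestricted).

usage: p ×1, g (bound) ×0, f (bound) ×1, r (bound) ×0, h (bound) ×1, q (bound) ×0, p1 (bound) ×1
uses in reading order: p, h, f, p1
typing: ✓ — C -> B -> C
ordered: ✗ — g, r, q left unused
linear: ✗ — g, r, q left unused
affine: ✓ — p, g, f, r, h, q, p1: no repeats, contraction unneeded
relevant: ✗ — g, r, q left unused
unrestricted: ✓ — simply typable at C -> B -> C; W, C, E all held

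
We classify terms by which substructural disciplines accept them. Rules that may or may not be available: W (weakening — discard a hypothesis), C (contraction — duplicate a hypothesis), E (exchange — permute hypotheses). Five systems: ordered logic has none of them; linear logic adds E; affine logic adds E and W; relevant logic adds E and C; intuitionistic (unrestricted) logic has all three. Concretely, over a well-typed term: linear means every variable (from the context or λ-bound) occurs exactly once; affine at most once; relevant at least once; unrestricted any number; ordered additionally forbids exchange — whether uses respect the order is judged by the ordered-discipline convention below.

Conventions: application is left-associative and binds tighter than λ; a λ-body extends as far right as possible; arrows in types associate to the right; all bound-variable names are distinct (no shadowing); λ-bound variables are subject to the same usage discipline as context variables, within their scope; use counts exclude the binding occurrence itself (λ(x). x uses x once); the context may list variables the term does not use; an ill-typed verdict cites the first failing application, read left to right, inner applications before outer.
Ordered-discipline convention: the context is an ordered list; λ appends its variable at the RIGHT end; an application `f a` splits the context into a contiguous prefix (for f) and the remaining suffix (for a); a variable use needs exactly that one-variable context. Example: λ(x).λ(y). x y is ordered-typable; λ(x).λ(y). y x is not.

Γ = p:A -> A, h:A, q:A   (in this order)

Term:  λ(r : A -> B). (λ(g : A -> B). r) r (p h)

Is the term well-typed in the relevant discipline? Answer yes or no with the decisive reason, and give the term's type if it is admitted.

no — needs weakening: q, g unused
counts: p: 1; h: 1; q: 0; r (λ-bound): 2; g (λ-bound): 0
left-to-right use order: r, r, p, h
typing: ✓ — (A -> B) -> B
per-discipline verdicts: ordered ✗; linear ✗; affine ✗; relevant ✗; unrestricted ✓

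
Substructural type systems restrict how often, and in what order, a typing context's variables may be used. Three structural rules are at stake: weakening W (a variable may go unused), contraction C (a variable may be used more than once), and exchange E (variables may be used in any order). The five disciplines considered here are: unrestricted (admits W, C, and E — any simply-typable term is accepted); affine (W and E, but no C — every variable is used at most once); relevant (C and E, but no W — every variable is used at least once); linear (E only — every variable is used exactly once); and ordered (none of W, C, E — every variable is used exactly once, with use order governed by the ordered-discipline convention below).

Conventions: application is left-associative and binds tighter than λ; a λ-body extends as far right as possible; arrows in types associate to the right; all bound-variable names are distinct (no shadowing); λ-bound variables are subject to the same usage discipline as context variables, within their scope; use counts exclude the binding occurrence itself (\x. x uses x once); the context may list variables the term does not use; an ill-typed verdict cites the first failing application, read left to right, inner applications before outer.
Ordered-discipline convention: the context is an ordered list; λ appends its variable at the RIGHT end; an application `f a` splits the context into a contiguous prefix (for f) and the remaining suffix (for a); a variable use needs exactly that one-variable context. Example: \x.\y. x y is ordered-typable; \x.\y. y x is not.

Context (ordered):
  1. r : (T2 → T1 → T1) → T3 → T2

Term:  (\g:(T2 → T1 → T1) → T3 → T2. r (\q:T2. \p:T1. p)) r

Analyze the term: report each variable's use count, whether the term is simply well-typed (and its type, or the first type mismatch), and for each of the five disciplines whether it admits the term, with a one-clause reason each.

variable uses: r=2, g (λ-bound)=0, q (λ-bound)=0, p (λ-bound)=1
left-to-right use order: r, p, r
typing: well-typed at T3 → T2
ordered ✗ (needs contraction — r ×2; g, q left unused)
linear ✗ (needs contraction — r ×2; g, q left unused)
affine ✗ (needs contraction — r ×2)
relevant ✗ (g, q left unused)
unrestricted ✓ (simply typable at T3 → T2; W, C, E all held)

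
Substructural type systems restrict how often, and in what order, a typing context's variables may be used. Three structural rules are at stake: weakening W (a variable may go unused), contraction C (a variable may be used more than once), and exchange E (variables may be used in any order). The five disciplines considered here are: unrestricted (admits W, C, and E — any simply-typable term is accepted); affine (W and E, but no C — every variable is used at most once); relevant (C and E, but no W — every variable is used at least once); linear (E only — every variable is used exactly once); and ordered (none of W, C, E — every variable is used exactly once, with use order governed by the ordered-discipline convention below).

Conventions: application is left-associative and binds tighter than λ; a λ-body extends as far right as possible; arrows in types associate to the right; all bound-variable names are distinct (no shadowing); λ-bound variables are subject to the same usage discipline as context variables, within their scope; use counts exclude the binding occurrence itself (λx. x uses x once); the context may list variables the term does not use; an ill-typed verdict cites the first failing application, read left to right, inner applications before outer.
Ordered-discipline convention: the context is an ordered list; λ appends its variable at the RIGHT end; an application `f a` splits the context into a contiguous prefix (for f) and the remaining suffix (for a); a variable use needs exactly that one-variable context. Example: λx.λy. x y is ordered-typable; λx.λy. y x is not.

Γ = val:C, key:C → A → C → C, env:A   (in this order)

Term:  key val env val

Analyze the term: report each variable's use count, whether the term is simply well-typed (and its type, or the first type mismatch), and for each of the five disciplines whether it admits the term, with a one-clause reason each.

usage: val=2, key=1, env=1
order of uses: key, val, env, val
typing: ✓ — C
ordered: ✗ — repeated use of val ×2
linear: ✗ — repeated use of val ×2
affine: ✗ — repeated use of val ×2
relevant: ✓ — every one of val, key, env appears
unrestricted: ✓ — well-typed at C; no restrictions here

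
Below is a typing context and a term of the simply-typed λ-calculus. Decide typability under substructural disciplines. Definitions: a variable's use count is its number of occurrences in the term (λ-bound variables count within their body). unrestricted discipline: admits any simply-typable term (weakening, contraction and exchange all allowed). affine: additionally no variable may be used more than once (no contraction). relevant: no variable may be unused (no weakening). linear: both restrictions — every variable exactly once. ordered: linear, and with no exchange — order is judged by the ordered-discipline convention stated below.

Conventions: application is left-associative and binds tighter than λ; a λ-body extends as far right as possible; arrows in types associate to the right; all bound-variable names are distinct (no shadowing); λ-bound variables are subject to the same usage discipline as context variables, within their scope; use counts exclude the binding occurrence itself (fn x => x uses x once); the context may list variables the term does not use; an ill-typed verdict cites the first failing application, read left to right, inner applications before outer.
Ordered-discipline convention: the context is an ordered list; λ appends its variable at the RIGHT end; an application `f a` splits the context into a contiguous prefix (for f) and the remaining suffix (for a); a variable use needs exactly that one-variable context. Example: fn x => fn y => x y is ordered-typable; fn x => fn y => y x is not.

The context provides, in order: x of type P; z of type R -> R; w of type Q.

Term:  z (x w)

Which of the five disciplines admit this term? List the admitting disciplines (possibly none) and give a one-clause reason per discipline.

admitting disciplines: none
counts: x: 1×; z: 1×; w: 1×
uses in reading order: z, x, w
typing: ill-typed: non-function type P applied to an argument
ordered: ✗ — fails simple typing
linear: ✗ — a type mismatch blocks all five
affine: ✗ — the type mismatch rejects it
relevant: ✗ — not simply typable
unrestricted: ✗ — fails simple typing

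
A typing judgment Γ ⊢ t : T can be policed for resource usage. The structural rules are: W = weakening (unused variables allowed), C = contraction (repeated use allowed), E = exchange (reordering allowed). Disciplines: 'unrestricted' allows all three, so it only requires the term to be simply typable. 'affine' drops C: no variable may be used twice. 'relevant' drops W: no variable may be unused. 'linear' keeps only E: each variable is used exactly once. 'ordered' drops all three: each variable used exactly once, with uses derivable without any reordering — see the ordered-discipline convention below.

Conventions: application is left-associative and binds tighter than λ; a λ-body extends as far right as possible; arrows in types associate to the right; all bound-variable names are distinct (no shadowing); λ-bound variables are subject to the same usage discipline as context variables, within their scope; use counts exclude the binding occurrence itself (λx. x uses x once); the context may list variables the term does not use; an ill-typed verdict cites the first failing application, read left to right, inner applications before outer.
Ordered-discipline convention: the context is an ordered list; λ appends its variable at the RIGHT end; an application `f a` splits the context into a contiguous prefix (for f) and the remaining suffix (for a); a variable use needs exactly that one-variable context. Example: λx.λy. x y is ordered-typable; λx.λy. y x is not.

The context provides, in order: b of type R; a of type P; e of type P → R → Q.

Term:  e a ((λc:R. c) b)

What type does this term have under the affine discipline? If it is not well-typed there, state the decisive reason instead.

term : Q
use counts: b: 1, a: 1, e: 1, c [bound]: 1
use order (left to right): e, a, c, b
typing: the term checks, with type Q
summary: ordered ✗; linear ✓; affine ✓; relevant ✓; unrestricted ✓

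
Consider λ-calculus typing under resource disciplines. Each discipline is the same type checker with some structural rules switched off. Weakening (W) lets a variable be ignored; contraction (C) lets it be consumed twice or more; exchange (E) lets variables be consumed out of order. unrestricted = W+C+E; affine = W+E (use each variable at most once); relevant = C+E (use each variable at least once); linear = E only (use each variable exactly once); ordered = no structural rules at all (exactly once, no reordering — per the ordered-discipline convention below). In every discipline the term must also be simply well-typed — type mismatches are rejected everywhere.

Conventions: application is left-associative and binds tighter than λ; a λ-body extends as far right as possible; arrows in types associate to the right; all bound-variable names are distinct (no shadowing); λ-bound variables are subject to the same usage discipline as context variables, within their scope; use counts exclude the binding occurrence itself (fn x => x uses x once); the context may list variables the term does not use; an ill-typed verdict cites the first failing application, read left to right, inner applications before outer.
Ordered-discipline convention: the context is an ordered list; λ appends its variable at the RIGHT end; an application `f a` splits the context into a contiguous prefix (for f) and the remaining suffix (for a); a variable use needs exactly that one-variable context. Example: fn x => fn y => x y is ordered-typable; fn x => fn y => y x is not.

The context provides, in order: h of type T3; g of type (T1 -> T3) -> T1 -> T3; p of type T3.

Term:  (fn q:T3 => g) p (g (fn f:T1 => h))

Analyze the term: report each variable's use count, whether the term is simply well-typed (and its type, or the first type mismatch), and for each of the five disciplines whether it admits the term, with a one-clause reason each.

counts: h ×1; g ×2; p ×1; q (λ-bound) ×0; f (λ-bound) ×0
left-to-right use order: g, p, g, h
typing: ✓ — T1 -> T3
ordered ✗ (needs contraction — g ×2; q, f never used (weakening))
linear ✗ (needs contraction — g ×2; q, f never used (weakening))
affine ✗ (needs contraction — g ×2)
relevant ✗ (q, f never used (weakening))
unrestricted ✓ (well-typed at T1 -> T3; no restrictions here)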